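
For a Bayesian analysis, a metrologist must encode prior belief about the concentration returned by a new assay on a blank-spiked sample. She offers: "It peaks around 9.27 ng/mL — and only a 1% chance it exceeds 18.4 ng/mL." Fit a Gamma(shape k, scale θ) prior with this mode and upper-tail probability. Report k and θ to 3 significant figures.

Gamma(k,θ) with k>1 has mode (k−1)θ, so θ = 9.27/(k−1).
Need P(X < 18.4) = 0.99 with θ tied to k this way. Start at k = 2, θ = 9.27: P(X<18.4) ≈ 0.590.
Too low — raise k to concentrate. Iterating converges to k ≈ 11.5.
Then θ = 9.27/(11.5−1) ≈ 0.886.

k ≈ 11.5, θ ≈ 0.886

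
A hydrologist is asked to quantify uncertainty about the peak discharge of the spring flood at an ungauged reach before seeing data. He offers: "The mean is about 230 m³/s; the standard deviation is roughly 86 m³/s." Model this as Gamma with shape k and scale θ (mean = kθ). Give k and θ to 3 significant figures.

k ≈ 7.15, θ ≈ 32.2

For Gamma(k, scale θ): mean = kθ, variance = kθ², so CV = 1/√k.
CV = SD/mean = 86/230 = 0.3739, hence k = 1/CV² = 7.15.
Then θ = mean/k = 230/7.15 = 32.2.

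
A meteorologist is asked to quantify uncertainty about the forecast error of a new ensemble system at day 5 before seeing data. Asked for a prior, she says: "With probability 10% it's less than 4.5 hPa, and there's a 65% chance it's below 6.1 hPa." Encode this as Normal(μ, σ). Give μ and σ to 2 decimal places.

μ = 5.73, σ = 0.96

For Normal(μ,σ), the p-quantile is μ + z_p·σ. Here z_{0.1} = -1.282, z_{0.65} = 0.3853.
So 4.5 = μ − 1.282σ and 6.1 = μ + 0.3853σ.
Subtracting: σ = (6.1 − 4.5)/(0.3853 − (-1.282)) = 0.96.
Then μ = 4.5 − (-1.282)·0.96 = 5.73.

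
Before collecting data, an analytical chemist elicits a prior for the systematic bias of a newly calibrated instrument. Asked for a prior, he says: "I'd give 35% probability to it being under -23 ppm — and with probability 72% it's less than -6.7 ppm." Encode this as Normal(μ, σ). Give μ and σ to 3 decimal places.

For Normal(μ,σ), the p-quantile is μ + z_p·σ. Here z_{0.35} = -0.3853, z_{0.72} = 0.5828.
So -23 = μ − 0.3853σ and -6.7 = μ + 0.5828σ.
Subtracting: σ = (-6.7 − -23)/(0.5828 − (-0.3853)) = 16.836.
Then μ = -23 − (-0.3853)·16.836 = -16.513.

μ = -16.513, σ = 16.836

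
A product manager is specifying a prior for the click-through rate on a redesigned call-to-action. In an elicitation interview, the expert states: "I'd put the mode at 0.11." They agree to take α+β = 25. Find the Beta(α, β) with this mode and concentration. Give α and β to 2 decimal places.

For α,β > 1 the Beta mode is (α−1)/(α+β−2). With α+β = 25, the mode is (α−1)/23.
Set (α−1)/23 = 0.11 → α = 1 + 0.11·23 = 3.53.
β = 25 − α = 21.47.

α = 3.53, β = 21.47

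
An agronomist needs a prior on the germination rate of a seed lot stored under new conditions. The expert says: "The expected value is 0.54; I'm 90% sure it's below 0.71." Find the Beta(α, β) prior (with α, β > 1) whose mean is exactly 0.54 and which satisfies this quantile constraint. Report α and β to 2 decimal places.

α ≈ 7.30, β ≈ 6.22

With mean 0.54 fixed, write α = 0.54s, β = 0.46s where s = α+β.
Need P(θ < 0.71) = 0.9 under Beta(0.54s, 0.46s). Normal approximation: (q−m)/√(m(1−m)/s) ≈ z_{0.9} = 1.28, so s ≈ 0.54·0.46·(1.28)²/(0.71−0.54)² = 14.1.
At s = 14.1: P(θ<0.71) ≈ 0.905. Adjusting to match 0.9 gives s ≈ 13.52.
So α = 0.54·13.52 ≈ 7.30, β = 0.46·13.52 ≈ 6.22.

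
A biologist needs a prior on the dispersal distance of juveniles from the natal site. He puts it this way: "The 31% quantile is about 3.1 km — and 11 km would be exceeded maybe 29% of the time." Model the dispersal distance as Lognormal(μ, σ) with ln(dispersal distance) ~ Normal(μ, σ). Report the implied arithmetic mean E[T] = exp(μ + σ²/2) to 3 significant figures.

E[T] ≈ 11.7 km

If T ~ Lognormal(μ,σ) then ln T ~ Normal(μ,σ), so the p-quantile of ln T is μ + z_p·σ.
ln(3.1) = 1.131 and ln(11) = 2.398; z_{0.31} = -0.4959, z_{0.71} = 0.5534.
σ = (2.398 − 1.131)/(0.5534 − (-0.4959)) = 1.207.
μ = 1.131 − (-0.4959)·1.207 = 1.730.
E[T] = exp(μ + σ²/2) = exp(1.730 + 0.7285) = 11.7 km.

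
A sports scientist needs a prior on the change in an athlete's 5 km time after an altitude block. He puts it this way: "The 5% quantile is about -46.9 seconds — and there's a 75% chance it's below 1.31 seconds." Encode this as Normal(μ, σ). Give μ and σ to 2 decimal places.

μ = -12.71, σ = 20.79

The p-quantile of Normal(μ,σ) is μ + z_p·σ, with z_{0.05} = -1.645 and z_{0.75} = 0.6745.
Eliminate σ: μ = (z₂·x₁ − z₁·x₂)/(z₂ − z₁) = (0.6745·-46.9 − (-1.645)·1.31)/2.319 = -12.71.
Then σ = (x₂ − x₁)/(z₂ − z₁) = (1.31 − -46.9)/2.319 = 20.79.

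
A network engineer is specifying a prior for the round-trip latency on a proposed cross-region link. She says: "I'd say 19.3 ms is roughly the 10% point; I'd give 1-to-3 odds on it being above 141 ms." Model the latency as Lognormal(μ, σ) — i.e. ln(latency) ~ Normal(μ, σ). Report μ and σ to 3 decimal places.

μ ≈ 4.263, σ ≈ 1.017

If T ~ Lognormal(μ,σ) then ln T ~ Normal(μ,σ), so the p-quantile of ln T is μ + z_p·σ.
ln(19.3) = 2.96 and ln(141) = 4.949; z_{0.1} = -1.282, z_{0.75} = 0.6745.
σ = (4.949 − 2.96)/(0.6745 − (-1.282)) = 1.017.
μ = 2.96 − (-1.282)·1.017 = 4.263.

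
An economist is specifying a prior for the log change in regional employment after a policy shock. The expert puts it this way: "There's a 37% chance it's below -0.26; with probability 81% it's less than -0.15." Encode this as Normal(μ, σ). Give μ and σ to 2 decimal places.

The p-quantile of Normal(μ,σ) is μ + z_p·σ, with z_{0.37} = -0.3319 and z_{0.81} = 0.8779.
Eliminate σ: μ = (z₂·x₁ − z₁·x₂)/(z₂ − z₁) = (0.8779·-0.26 − (-0.3319)·-0.15)/1.21 = -0.23.
Then σ = (x₂ − x₁)/(z₂ − z₁) = (-0.15 − -0.26)/1.21 = 0.09.

μ = -0.23, σ = 0.09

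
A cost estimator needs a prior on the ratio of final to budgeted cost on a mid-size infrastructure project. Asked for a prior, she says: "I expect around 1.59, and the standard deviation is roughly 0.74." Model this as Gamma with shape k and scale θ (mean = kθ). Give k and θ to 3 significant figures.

k ≈ 4.62, θ ≈ 0.344

For Gamma(k, scale θ): mean = kθ, variance = kθ², so CV = 1/√k.
CV = SD/mean = 0.74/1.59 = 0.4654, hence k = 1/CV² = 4.62.
Then θ = mean/k = 1.59/4.62 = 0.344.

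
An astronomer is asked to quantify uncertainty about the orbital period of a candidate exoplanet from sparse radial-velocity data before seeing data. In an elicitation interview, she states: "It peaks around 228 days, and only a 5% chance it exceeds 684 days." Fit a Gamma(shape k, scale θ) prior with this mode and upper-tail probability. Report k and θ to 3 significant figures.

k ≈ 3.2, θ ≈ 104

Gamma(k,θ) with k>1 has mode (k−1)θ, so θ = 228/(k−1).
Need P(X < 684) = 0.95 with θ tied to k this way. Start at k = 2, θ = 228: P(X<684) ≈ 0.801.
Too low — raise k to concentrate. Iterating converges to k ≈ 3.2.
Then θ = 228/(3.2−1) ≈ 104.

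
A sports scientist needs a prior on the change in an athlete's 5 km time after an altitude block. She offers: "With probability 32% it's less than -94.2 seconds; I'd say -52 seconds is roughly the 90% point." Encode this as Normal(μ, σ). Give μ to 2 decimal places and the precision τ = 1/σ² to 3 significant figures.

For Normal(μ,σ), the p-quantile is μ + z_p·σ. Here z_{0.32} = -0.4677, z_{0.9} = 1.282.
So -94.2 = μ − 0.4677σ and -52 = μ + 1.282σ.
Subtracting: σ = (-52 − -94.2)/(1.282 − (-0.4677)) = 24.12.
Then μ = -94.2 − (-0.4677)·24.12 = -82.92.
Precision τ = 1/σ² = 1/24.12² = 0.00172.

μ = -82.92, τ = 0.00172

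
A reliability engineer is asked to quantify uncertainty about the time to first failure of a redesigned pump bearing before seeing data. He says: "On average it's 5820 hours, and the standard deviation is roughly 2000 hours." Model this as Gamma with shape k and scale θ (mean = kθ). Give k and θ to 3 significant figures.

For Gamma(k, scale θ): mean = kθ, variance = kθ², so CV = 1/√k.
CV = SD/mean = 2000/5820 = 0.3436, hence k = 1/CV² = 8.47.
Then θ = mean/k = 5820/8.47 = 687.

k ≈ 8.47, θ ≈ 687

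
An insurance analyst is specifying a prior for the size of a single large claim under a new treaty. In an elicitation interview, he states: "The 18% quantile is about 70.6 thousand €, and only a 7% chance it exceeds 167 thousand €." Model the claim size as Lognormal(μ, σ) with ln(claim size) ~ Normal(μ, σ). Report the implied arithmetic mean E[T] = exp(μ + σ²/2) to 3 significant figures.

If T ~ Lognormal(μ,σ) then ln T ~ Normal(μ,σ), so the p-quantile of ln T is μ + z_p·σ.
ln(70.6) = 4.257 and ln(167) = 5.118; z_{0.18} = -0.9154, z_{0.93} = 1.476.
σ = (5.118 − 4.257)/(1.476 − (-0.9154)) = 0.360.
μ = 4.257 − (-0.9154)·0.360 = 4.587.
E[T] = exp(μ + σ²/2) = exp(4.587 + 0.0648) = 105 thousand €.

E[T] ≈ 105 thousand €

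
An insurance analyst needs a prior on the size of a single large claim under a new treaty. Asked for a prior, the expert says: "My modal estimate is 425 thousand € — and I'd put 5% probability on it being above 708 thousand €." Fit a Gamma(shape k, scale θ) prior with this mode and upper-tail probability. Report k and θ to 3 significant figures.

k ≈ 11.7, θ ≈ 39.6

Gamma(k,θ) with k>1 has mode (k−1)θ, so θ = 425/(k−1).
Need P(X < 708) = 0.95 with θ tied to k this way. Start at k = 2, θ = 425: P(X<708) ≈ 0.496.
Too low — raise k to concentrate. Iterating converges to k ≈ 11.7.
Then θ = 425/(11.7−1) ≈ 39.6.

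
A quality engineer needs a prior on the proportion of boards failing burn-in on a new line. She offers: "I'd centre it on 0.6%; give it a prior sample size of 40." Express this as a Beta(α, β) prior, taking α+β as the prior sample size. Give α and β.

Under the effective-sample-size interpretation, Beta(α, β) has prior mean α/(α+β) and prior sample size α+β.
So α+β = 40 and α/(α+β) = 0.006, giving α = 0.006·40 = 0.24 and β = 40 − 0.24 = 39.76.

α = 0.24, β = 39.76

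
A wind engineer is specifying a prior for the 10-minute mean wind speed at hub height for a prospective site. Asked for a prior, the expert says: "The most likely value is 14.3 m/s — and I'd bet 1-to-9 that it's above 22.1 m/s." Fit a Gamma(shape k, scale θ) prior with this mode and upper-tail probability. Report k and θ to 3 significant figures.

Gamma(k,θ) with k>1 has mode (k−1)θ, so θ = 14.3/(k−1).
Need P(X < 22.1) = 0.9 with θ tied to k this way. Start at k = 2, θ = 14.3: P(X<22.1) ≈ 0.457.
Too low — raise k to concentrate. Iterating converges to k ≈ 10.9.
Then θ = 14.3/(10.9−1) ≈ 1.45.

k ≈ 10.9, θ ≈ 1.45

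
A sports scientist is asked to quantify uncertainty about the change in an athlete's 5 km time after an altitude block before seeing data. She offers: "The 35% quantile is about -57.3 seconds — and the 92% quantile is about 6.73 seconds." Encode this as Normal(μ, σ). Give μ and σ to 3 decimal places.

For Normal(μ,σ), the p-quantile is μ + z_p·σ. Here z_{0.35} = -0.3853, z_{0.92} = 1.405.
So -57.3 = μ − 0.3853σ and 6.73 = μ + 1.405σ.
Subtracting: σ = (6.73 − -57.3)/(1.405 − (-0.3853)) = 35.763.
Then μ = -57.3 − (-0.3853)·35.763 = -43.520.

μ = -43.520, σ = 35.763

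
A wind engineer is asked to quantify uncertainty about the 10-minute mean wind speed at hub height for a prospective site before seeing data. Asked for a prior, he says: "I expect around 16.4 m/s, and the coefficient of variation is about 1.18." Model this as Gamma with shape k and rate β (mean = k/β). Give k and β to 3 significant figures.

For Gamma(k, rate β): mean = k/β, variance = k/β², so CV = 1/√k.
CV = 1.18, hence k = 1/CV² = 0.718.
Then β = k/mean = 0.718/16.4 = 0.0438.

k ≈ 0.718, β ≈ 0.0438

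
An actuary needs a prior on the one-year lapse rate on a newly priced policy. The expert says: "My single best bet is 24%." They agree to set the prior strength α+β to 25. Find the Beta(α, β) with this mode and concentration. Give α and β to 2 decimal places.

α = 6.52, β = 18.48

For α,β > 1 the Beta mode is (α−1)/(α+β−2). With α+β = 25, the mode is (α−1)/23.
Set (α−1)/23 = 0.24 → α = 1 + 0.24·23 = 6.52.
β = 25 − α = 18.48.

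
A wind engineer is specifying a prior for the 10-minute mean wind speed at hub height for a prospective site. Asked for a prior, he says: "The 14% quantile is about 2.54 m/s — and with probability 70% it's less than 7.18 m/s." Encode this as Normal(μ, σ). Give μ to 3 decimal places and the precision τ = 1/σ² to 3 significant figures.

μ = 5.664, τ = 0.12

For Normal(μ,σ), the p-quantile is μ + z_p·σ. Here z_{0.14} = -1.08, z_{0.7} = 0.5244.
So 2.54 = μ − 1.08σ and 7.18 = μ + 0.5244σ.
Subtracting: σ = (7.18 − 2.54)/(0.5244 − (-1.08)) = 2.891.
Then μ = 2.54 − (-1.08)·2.891 = 5.664.
Precision τ = 1/σ² = 1/2.891² = 0.12.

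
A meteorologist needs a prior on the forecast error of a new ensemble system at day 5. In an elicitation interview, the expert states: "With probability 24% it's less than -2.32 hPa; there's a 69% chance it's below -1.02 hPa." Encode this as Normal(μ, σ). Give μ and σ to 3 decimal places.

The p-quantile of Normal(μ,σ) is μ + z_p·σ, with z_{0.24} = -0.7063 and z_{0.69} = 0.4959.
Eliminate σ: μ = (z₂·x₁ − z₁·x₂)/(z₂ − z₁) = (0.4959·-2.32 − (-0.7063)·-1.02)/1.202 = -1.556.
Then σ = (x₂ − x₁)/(z₂ − z₁) = (-1.02 − -2.32)/1.202 = 1.081.

μ = -1.556, σ = 1.081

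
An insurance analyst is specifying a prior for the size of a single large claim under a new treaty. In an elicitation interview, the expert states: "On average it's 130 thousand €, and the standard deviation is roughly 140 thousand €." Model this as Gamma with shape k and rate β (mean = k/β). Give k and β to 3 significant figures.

k ≈ 0.862, β ≈ 0.00663

For Gamma(k, rate β): mean = k/β, variance = k/β², so CV = 1/√k.
CV = SD/mean = 140/130 = 1.077, hence k = 1/CV² = 0.862.
Then β = k/mean = 0.862/130 = 0.00663.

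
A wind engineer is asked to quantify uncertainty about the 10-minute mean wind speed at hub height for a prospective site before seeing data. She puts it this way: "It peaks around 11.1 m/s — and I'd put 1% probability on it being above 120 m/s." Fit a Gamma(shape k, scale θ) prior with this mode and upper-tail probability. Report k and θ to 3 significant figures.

k ≈ 1.53, θ ≈ 20.9

Gamma(k,θ) with k>1 has mode (k−1)θ, so θ = 11.1/(k−1).
Need P(X < 120) = 0.99 with θ tied to k this way. Start at k = 2, θ = 11.1: P(X<120) ≈ 1.000.
Too high — lower k to spread out. Iterating converges to k ≈ 1.53.
Then θ = 11.1/(1.53−1) ≈ 20.9.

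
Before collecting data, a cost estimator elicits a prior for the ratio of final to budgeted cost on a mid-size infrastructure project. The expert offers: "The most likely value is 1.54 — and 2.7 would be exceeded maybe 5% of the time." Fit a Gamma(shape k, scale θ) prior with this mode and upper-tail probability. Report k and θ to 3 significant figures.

Gamma(k,θ) with k>1 has mode (k−1)θ, so θ = 1.54/(k−1).
Need P(X < 2.7) = 0.95 with θ tied to k this way. Start at k = 2, θ = 1.54: P(X<2.7) ≈ 0.523.
Too low — raise k to concentrate. Iterating converges to k ≈ 9.85.
Then θ = 1.54/(9.85−1) ≈ 0.174.

k ≈ 9.85, θ ≈ 0.174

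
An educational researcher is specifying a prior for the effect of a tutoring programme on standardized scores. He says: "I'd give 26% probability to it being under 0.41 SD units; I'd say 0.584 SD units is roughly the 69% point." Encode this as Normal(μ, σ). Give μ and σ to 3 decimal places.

μ = 0.508, σ = 0.153

The p-quantile of Normal(μ,σ) is μ + z_p·σ, with z_{0.26} = -0.6433 and z_{0.69} = 0.4959.
Eliminate σ: μ = (z₂·x₁ − z₁·x₂)/(z₂ − z₁) = (0.4959·0.41 − (-0.6433)·0.584)/1.139 = 0.508.
Then σ = (x₂ − x₁)/(z₂ − z₁) = (0.584 − 0.41)/1.139 = 0.153.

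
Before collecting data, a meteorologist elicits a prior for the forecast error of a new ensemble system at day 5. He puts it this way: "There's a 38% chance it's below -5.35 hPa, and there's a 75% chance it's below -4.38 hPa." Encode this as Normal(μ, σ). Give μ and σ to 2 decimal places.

The p-quantile of Normal(μ,σ) is μ + z_p·σ, with z_{0.38} = -0.3055 and z_{0.75} = 0.6745.
Eliminate σ: μ = (z₂·x₁ − z₁·x₂)/(z₂ − z₁) = (0.6745·-5.35 − (-0.3055)·-4.38)/0.98 = -5.05.
Then σ = (x₂ − x₁)/(z₂ − z₁) = (-4.38 − -5.35)/0.98 = 0.99.

μ = -5.05, σ = 0.99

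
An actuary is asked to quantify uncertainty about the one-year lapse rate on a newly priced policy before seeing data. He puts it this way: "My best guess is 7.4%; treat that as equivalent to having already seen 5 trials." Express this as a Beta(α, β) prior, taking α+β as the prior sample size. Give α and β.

Under the effective-sample-size interpretation, Beta(α, β) has prior mean α/(α+β) and prior sample size α+β.
So α+β = 5 and α/(α+β) = 0.074, giving α = 0.074·5 = 0.37 and β = 5 − 0.37 = 4.63.

α = 0.37, β = 4.63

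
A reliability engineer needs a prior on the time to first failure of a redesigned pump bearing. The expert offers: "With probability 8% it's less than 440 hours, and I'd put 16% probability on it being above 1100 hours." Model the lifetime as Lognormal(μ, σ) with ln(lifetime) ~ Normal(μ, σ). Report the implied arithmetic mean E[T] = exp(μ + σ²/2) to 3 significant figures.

If T ~ Lognormal(μ,σ) then ln T ~ Normal(μ,σ), so the p-quantile of ln T is μ + z_p·σ.
ln(440) = 6.087 and ln(1100) = 7.003; z_{0.08} = -1.405, z_{0.84} = 0.9945.
σ = (7.003 − 6.087)/(0.9945 − (-1.405)) = 0.382.
μ = 6.087 − (-1.405)·0.382 = 6.623.
E[T] = exp(μ + σ²/2) = exp(6.623 + 0.0729) = 809 hours.

E[T] ≈ 809 hours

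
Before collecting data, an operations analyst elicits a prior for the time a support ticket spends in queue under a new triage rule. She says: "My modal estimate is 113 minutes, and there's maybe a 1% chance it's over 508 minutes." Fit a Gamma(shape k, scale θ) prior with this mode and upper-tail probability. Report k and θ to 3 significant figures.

Gamma(k,θ) with k>1 has mode (k−1)θ, so θ = 113/(k−1).
Need P(X < 508) = 0.99 with θ tied to k this way. Start at k = 2, θ = 113: P(X<508) ≈ 0.939.
Too low — raise k to concentrate. Iterating converges to k ≈ 2.79.
Then θ = 113/(2.79−1) ≈ 63.1.

k ≈ 2.79, θ ≈ 63.1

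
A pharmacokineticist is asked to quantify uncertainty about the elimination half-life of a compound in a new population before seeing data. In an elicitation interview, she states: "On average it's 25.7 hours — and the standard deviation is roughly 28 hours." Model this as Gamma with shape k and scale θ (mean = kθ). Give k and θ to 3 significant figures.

k ≈ 0.842, θ ≈ 30.5

For Gamma(k, scale θ): mean = kθ, variance = kθ², so CV = 1/√k.
CV = SD/mean = 28/25.7 = 1.089, hence k = 1/CV² = 0.842.
Then θ = mean/k = 25.7/0.842 = 30.5.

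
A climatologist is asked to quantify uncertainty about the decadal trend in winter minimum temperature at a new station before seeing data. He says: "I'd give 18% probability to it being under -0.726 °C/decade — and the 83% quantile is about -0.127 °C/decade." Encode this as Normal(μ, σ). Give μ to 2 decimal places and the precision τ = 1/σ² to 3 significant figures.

μ = -0.43, τ = 9.74

For Normal(μ,σ), the p-quantile is μ + z_p·σ. Here z_{0.18} = -0.9154, z_{0.83} = 0.9542.
So -0.726 = μ − 0.9154σ and -0.127 = μ + 0.9542σ.
Subtracting: σ = (-0.127 − -0.726)/(0.9542 − (-0.9154)) = 0.32.
Then μ = -0.726 − (-0.9154)·0.32 = -0.43.
Precision τ = 1/σ² = 1/0.3204² = 9.74.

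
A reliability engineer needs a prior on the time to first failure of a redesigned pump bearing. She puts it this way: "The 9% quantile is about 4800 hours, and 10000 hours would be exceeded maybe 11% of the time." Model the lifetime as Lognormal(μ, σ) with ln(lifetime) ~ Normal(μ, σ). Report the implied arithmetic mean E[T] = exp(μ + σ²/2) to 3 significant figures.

If T ~ Lognormal(μ,σ) then ln T ~ Normal(μ,σ), so the p-quantile of ln T is μ + z_p·σ.
ln(4800) = 8.476 and ln(10000) = 9.21; z_{0.09} = -1.341, z_{0.89} = 1.227.
σ = (9.21 − 8.476)/(1.227 − (-1.341)) = 0.286.
μ = 8.476 − (-1.341)·0.286 = 8.860.
E[T] = exp(μ + σ²/2) = exp(8.860 + 0.0409) = 7340 hours.

E[T] ≈ 7340 hours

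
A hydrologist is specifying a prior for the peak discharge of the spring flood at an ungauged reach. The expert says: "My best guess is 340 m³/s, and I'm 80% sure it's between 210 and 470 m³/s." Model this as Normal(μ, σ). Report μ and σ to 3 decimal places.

A symmetric 80% interval runs μ ± z·σ with z = 1.282.
Half-width = 130, so σ = 130/1.282 = 101.440.
μ is the stated best guess, 340.000.

μ = 340.000, σ = 101.440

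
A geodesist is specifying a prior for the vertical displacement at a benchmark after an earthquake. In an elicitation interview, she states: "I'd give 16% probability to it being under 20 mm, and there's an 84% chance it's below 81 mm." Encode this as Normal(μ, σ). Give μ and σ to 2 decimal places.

For Normal(μ,σ), the p-quantile is μ + z_p·σ. Here z_{0.16} = -0.9945, z_{0.84} = 0.9945.
So 20 = μ − 0.9945σ and 81 = μ + 0.9945σ.
Subtracting: σ = (81 − 20)/(0.9945 − (-0.9945)) = 30.67.
Then μ = 20 − (-0.9945)·30.67 = 50.50.

μ = 50.50, σ = 30.67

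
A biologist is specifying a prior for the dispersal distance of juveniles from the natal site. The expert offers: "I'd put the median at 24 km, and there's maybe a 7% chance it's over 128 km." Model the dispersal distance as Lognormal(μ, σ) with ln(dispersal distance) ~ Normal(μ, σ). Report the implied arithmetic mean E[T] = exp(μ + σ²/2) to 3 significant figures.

If T ~ Lognormal(μ,σ) then ln T ~ Normal(μ,σ), so the p-quantile of ln T is μ + z_p·σ.
ln(24) = 3.178 and ln(128) = 4.852; z_{0.5} = 0, z_{0.93} = 1.476.
σ = (4.852 − 3.178)/(1.476 − (0)) = 1.134.
μ = 3.178 − (0)·1.134 = 3.178.
E[T] = exp(μ + σ²/2) = exp(3.178 + 0.6433) = 45.7 km.

E[T] ≈ 45.7 km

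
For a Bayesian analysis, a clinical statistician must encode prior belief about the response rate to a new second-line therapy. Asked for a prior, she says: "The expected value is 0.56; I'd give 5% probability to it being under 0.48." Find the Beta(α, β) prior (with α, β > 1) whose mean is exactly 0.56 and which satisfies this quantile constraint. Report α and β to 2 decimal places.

α ≈ 58.81, β ≈ 46.20

With mean 0.56 fixed, write α = 0.56s, β = 0.44s where s = α+β.
Need P(θ < 0.48) = 0.05 under Beta(0.56s, 0.44s). Normal approximation: (q−m)/√(m(1−m)/s) ≈ z_{0.05} = -1.64, so s ≈ 0.56·0.44·(-1.64)²/(0.48−0.56)² = 104.2.
At s = 104.2: P(θ<0.48) ≈ 0.051. Adjusting to match 0.05 gives s ≈ 105.01.
So α = 0.56·105.01 ≈ 58.81, β = 0.44·105.01 ≈ 46.20.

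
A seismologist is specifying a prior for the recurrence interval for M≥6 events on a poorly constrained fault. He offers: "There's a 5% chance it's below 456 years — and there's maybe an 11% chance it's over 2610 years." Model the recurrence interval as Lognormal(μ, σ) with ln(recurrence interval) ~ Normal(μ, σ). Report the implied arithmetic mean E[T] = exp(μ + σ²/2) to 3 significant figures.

E[T] ≈ 1490 years

If T ~ Lognormal(μ,σ) then ln T ~ Normal(μ,σ), so the p-quantile of ln T is μ + z_p·σ.
ln(456) = 6.122 and ln(2610) = 7.867; z_{0.05} = -1.645, z_{0.89} = 1.227.
σ = (7.867 − 6.122)/(1.227 − (-1.645)) = 0.608.
μ = 6.122 − (-1.645)·0.608 = 7.122.
E[T] = exp(μ + σ²/2) = exp(7.122 + 0.1846) = 1490 years.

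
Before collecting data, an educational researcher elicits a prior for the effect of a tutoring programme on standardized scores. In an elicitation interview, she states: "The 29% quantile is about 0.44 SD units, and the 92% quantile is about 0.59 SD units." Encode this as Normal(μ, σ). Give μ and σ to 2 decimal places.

The p-quantile of Normal(μ,σ) is μ + z_p·σ, with z_{0.29} = -0.5534 and z_{0.92} = 1.405.
Eliminate σ: μ = (z₂·x₁ − z₁·x₂)/(z₂ − z₁) = (1.405·0.44 − (-0.5534)·0.59)/1.958 = 0.48.
Then σ = (x₂ − x₁)/(z₂ − z₁) = (0.59 − 0.44)/1.958 = 0.08.

μ = 0.48, σ = 0.08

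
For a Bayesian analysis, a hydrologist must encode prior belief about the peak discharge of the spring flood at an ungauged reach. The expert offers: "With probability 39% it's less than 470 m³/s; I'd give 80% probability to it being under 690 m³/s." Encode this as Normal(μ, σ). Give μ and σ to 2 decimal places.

μ = 524.82, σ = 196.26

The p-quantile of Normal(μ,σ) is μ + z_p·σ, with z_{0.39} = -0.2793 and z_{0.8} = 0.8416.
Eliminate σ: μ = (z₂·x₁ − z₁·x₂)/(z₂ − z₁) = (0.8416·470 − (-0.2793)·690)/1.121 = 524.82.
Then σ = (x₂ − x₁)/(z₂ − z₁) = (690 − 470)/1.121 = 196.26.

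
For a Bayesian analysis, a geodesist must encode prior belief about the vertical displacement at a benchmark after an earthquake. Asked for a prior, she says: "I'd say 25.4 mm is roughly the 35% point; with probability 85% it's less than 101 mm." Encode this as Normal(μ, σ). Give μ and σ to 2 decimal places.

For Normal(μ,σ), the p-quantile is μ + z_p·σ. Here z_{0.35} = -0.3853, z_{0.85} = 1.036.
So 25.4 = μ − 0.3853σ and 101 = μ + 1.036σ.
Subtracting: σ = (101 − 25.4)/(1.036 − (-0.3853)) = 53.17.
Then μ = 25.4 − (-0.3853)·53.17 = 45.89.

μ = 45.89, σ = 53.17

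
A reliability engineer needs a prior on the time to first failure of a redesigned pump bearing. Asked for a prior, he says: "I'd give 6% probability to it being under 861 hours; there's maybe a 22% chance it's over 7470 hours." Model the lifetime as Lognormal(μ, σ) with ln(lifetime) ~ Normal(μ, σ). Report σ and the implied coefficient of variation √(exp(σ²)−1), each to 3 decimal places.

If T ~ Lognormal(μ,σ) then ln T ~ Normal(μ,σ), so the p-quantile of ln T is μ + z_p·σ.
ln(861) = 6.758 and ln(7470) = 8.919; z_{0.06} = -1.555, z_{0.78} = 0.7722.
σ = (8.919 − 6.758)/(0.7722 − (-1.555)) = 0.928.
μ = 6.758 − (-1.555)·0.928 = 8.202.
CV = √(exp(σ²)−1) = √(exp(0.8621)−1) = 1.170.

σ ≈ 0.928, CV ≈ 1.170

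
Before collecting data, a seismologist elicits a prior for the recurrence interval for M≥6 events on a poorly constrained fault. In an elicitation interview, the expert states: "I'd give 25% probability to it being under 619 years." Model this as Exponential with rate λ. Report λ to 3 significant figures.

λ ≈ 0.000465

P(T < 619.0) = 1 − e^(−λ·619.0) = 0.25, so λ = −ln(1−0.25)/619.0 = −ln(0.75)/619.0 = 0.000465.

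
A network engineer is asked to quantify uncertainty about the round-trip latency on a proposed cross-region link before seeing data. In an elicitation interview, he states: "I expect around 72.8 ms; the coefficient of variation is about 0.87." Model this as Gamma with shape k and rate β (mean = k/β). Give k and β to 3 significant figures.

For Gamma(k, rate β): mean = k/β, variance = k/β², so CV = 1/√k.
CV = 0.87, hence k = 1/CV² = 1.32.
Then β = k/mean = 1.32/72.8 = 0.0181.

k ≈ 1.32, β ≈ 0.0181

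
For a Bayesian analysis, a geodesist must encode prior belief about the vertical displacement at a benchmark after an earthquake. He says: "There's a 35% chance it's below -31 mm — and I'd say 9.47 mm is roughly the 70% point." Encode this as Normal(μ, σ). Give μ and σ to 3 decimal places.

For Normal(μ,σ), the p-quantile is μ + z_p·σ. Here z_{0.35} = -0.3853, z_{0.7} = 0.5244.
So -31 = μ − 0.3853σ and 9.47 = μ + 0.5244σ.
Subtracting: σ = (9.47 − -31)/(0.5244 − (-0.3853)) = 44.486.
Then μ = -31 − (-0.3853)·44.486 = -13.859.

μ = -13.859, σ = 44.486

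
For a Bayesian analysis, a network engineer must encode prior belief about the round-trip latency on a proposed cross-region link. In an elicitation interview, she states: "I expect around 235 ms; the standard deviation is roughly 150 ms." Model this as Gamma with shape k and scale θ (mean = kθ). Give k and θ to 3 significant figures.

For Gamma(k, scale θ): mean = kθ, variance = kθ², so CV = 1/√k.
CV = SD/mean = 150/235 = 0.6383, hence k = 1/CV² = 2.45.
Then θ = mean/k = 235/2.45 = 95.7.

k ≈ 2.45, θ ≈ 95.7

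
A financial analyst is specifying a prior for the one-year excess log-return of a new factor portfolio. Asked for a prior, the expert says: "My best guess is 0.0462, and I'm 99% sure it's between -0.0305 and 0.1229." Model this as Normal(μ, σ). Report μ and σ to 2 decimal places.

A symmetric 99% interval runs μ ± z·σ with z = 2.576.
Half-width = 0.0767, so σ = 0.0767/2.576 = 0.03.
μ is the stated best guess, 0.05.

μ = 0.05, σ = 0.03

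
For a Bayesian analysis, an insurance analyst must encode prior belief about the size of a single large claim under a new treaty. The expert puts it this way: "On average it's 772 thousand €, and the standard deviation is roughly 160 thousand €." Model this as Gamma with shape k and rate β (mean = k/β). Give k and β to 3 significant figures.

For Gamma(k, rate β): mean = k/β, variance = k/β², so CV = 1/√k.
CV = SD/mean = 160/772 = 0.2073, hence k = 1/CV² = 23.3.
Then β = k/mean = 23.3/772 = 0.0302.

k ≈ 23.3, β ≈ 0.0302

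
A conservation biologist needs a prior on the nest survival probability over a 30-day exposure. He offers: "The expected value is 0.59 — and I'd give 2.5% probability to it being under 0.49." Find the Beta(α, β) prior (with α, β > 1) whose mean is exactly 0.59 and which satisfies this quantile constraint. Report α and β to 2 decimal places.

With mean 0.59 fixed, write α = 0.59s, β = 0.41s where s = α+β.
Need P(θ < 0.49) = 0.025 under Beta(0.59s, 0.41s). Normal approximation: (q−m)/√(m(1−m)/s) ≈ z_{0.025} = -1.96, so s ≈ 0.59·0.41·(-1.96)²/(0.49−0.59)² = 92.9.
At s = 92.9: P(θ<0.49) ≈ 0.026. Adjusting to match 0.025 gives s ≈ 94.90.
So α = 0.59·94.90 ≈ 55.99, β = 0.41·94.90 ≈ 38.91.

α ≈ 55.99, β ≈ 38.91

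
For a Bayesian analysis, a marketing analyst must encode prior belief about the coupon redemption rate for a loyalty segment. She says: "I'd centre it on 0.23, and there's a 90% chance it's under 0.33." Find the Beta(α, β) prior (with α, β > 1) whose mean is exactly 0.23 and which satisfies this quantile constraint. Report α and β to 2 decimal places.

α ≈ 7.06, β ≈ 23.62

With mean 0.23 fixed, write α = 0.23s, β = 0.77s where s = α+β.
Need P(θ < 0.33) = 0.9 under Beta(0.23s, 0.77s). Normal approximation: (q−m)/√(m(1−m)/s) ≈ z_{0.9} = 1.28, so s ≈ 0.23·0.77·(1.28)²/(0.33−0.23)² = 29.1.
At s = 29.1: P(θ<0.33) ≈ 0.895. Adjusting to match 0.9 gives s ≈ 30.68.
So α = 0.23·30.68 ≈ 7.06, β = 0.77·30.68 ≈ 23.62.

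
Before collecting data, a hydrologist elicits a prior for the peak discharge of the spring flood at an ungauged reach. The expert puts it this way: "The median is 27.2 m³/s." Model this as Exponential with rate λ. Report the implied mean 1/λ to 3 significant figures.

Exponential median = ln 2 / λ, so λ = ln 2 / 27.2 = 0.0255.
Mean = 1/λ = 39.2 m³/s.

mean ≈ 39.2 m³/s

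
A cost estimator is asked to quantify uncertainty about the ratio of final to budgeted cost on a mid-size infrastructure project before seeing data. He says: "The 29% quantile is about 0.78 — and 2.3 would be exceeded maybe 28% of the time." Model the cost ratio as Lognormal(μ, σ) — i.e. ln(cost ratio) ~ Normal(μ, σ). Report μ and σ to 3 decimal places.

If T ~ Lognormal(μ,σ) then ln T ~ Normal(μ,σ), so the p-quantile of ln T is μ + z_p·σ.
ln(0.78) = -0.2485 and ln(2.3) = 0.8329; z_{0.29} = -0.5534, z_{0.72} = 0.5828.
σ = (0.8329 − -0.2485)/(0.5828 − (-0.5534)) = 0.952.
μ = -0.2485 − (-0.5534)·0.952 = 0.278.

μ ≈ 0.278, σ ≈ 0.952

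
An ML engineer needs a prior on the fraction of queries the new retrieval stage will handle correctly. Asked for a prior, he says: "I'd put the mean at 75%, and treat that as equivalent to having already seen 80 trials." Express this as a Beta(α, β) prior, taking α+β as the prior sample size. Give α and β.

α = 60, β = 20

Under the effective-sample-size interpretation, Beta(α, β) has prior mean α/(α+β) and prior sample size α+β.
So α+β = 80 and α/(α+β) = 0.75, giving α = 0.75·80 = 60 and β = 80 − 60 = 20.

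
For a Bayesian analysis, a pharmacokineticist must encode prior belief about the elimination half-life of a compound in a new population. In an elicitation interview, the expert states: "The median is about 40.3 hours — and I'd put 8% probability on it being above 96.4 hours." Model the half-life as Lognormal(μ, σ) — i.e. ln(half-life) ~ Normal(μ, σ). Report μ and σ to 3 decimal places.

If T ~ Lognormal(μ,σ) then ln T ~ Normal(μ,σ), so the p-quantile of ln T is μ + z_p·σ.
ln(40.3) = 3.696 and ln(96.4) = 4.569; z_{0.5} = 0, z_{0.92} = 1.405.
σ = (4.569 − 3.696)/(1.405 − (0)) = 0.621.
μ = 3.696 − (0)·0.621 = 3.696.

μ ≈ 3.696, σ ≈ 0.621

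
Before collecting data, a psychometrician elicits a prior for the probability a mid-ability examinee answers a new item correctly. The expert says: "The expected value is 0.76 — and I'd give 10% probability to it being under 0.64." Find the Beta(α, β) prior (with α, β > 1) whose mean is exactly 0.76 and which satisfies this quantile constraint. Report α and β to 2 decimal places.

With mean 0.76 fixed, write α = 0.76s, β = 0.24s where s = α+β.
Need P(θ < 0.64) = 0.1 under Beta(0.76s, 0.24s). Normal approximation: (q−m)/√(m(1−m)/s) ≈ z_{0.1} = -1.28, so s ≈ 0.76·0.24·(-1.28)²/(0.64−0.76)² = 20.8.
At s = 20.8: P(θ<0.64) ≈ 0.106. Adjusting to match 0.1 gives s ≈ 22.00.
So α = 0.76·22.00 ≈ 16.72, β = 0.24·22.00 ≈ 5.28.

α ≈ 16.72, β ≈ 5.28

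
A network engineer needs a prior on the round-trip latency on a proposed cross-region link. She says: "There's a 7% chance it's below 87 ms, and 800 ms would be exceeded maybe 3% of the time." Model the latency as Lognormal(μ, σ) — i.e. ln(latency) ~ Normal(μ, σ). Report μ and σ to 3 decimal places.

μ ≈ 5.441, σ ≈ 0.661

If T ~ Lognormal(μ,σ) then ln T ~ Normal(μ,σ), so the p-quantile of ln T is μ + z_p·σ.
ln(87) = 4.466 and ln(800) = 6.685; z_{0.07} = -1.476, z_{0.97} = 1.881.
σ = (6.685 − 4.466)/(1.881 − (-1.476)) = 0.661.
μ = 4.466 − (-1.476)·0.661 = 5.441.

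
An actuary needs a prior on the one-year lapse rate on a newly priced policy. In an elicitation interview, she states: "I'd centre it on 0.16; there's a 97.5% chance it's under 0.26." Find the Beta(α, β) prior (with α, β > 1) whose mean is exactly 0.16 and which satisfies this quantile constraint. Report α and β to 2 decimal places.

With mean 0.16 fixed, write α = 0.16s, β = 0.84s where s = α+β.
Need P(θ < 0.26) = 0.975 under Beta(0.16s, 0.84s). Normal approximation: (q−m)/√(m(1−m)/s) ≈ z_{0.975} = 1.96, so s ≈ 0.16·0.84·(1.96)²/(0.26−0.16)² = 51.6.
At s = 51.6: P(θ<0.26) ≈ 0.964. Adjusting to match 0.975 gives s ≈ 62.16.
So α = 0.16·62.16 ≈ 9.95, β = 0.84·62.16 ≈ 52.21.

α ≈ 9.95, β ≈ 52.21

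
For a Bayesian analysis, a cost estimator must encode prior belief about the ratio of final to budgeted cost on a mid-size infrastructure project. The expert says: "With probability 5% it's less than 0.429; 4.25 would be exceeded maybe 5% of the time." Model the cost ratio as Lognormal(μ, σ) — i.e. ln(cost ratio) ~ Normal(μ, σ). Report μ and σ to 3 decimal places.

μ ≈ 0.300, σ ≈ 0.697

If T ~ Lognormal(μ,σ) then ln T ~ Normal(μ,σ), so the p-quantile of ln T is μ + z_p·σ.
ln(0.429) = -0.8463 and ln(4.25) = 1.447; z_{0.05} = -1.645, z_{0.95} = 1.645.
σ = (1.447 − -0.8463)/(1.645 − (-1.645)) = 0.697.
μ = -0.8463 − (-1.645)·0.697 = 0.300.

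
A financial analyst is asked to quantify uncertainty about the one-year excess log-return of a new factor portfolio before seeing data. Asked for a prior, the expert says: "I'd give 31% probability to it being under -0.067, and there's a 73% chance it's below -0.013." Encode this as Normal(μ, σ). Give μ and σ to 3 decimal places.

The p-quantile of Normal(μ,σ) is μ + z_p·σ, with z_{0.31} = -0.4959 and z_{0.73} = 0.6128.
Eliminate σ: μ = (z₂·x₁ − z₁·x₂)/(z₂ − z₁) = (0.6128·-0.067 − (-0.4959)·-0.013)/1.109 = -0.043.
Then σ = (x₂ − x₁)/(z₂ − z₁) = (-0.013 − -0.067)/1.109 = 0.049.

μ = -0.043, σ = 0.049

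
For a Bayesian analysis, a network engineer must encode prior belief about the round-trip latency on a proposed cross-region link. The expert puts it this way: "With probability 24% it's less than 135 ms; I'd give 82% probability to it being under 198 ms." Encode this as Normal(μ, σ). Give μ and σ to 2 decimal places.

The p-quantile of Normal(μ,σ) is μ + z_p·σ, with z_{0.24} = -0.7063 and z_{0.82} = 0.9154.
Eliminate σ: μ = (z₂·x₁ − z₁·x₂)/(z₂ − z₁) = (0.9154·135 − (-0.7063)·198)/1.622 = 162.44.
Then σ = (x₂ − x₁)/(z₂ − z₁) = (198 − 135)/1.622 = 38.85.

μ = 162.44, σ = 38.85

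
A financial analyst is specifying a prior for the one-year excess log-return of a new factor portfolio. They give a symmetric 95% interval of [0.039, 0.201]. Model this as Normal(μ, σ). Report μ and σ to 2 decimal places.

A symmetric 95% interval runs μ ± z·σ with z = 1.96.
Half-width = 0.081, so σ = 0.081/1.96 = 0.04.
μ is the interval midpoint, 0.12.

μ = 0.12, σ = 0.04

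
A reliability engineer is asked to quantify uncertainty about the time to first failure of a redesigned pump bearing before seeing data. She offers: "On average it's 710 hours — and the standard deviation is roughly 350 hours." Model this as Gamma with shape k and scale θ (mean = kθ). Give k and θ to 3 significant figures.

k ≈ 4.12, θ ≈ 173

For Gamma(k, scale θ): mean = kθ, variance = kθ², so CV = 1/√k.
CV = SD/mean = 350/710 = 0.493, hence k = 1/CV² = 4.12.
Then θ = mean/k = 710/4.12 = 173.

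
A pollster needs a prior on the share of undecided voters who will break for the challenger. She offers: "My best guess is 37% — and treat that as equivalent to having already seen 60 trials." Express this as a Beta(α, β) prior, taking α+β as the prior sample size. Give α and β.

α = 22.2, β = 37.8

Under the effective-sample-size interpretation, Beta(α, β) has prior mean α/(α+β) and prior sample size α+β.
So α+β = 60 and α/(α+β) = 0.37, giving α = 0.37·60 = 22.2 and β = 60 − 22.2 = 37.8.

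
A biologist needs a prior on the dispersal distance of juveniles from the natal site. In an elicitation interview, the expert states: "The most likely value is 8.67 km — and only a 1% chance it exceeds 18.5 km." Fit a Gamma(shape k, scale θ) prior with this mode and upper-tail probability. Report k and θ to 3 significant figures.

k ≈ 9.44, θ ≈ 1.03

Gamma(k,θ) with k>1 has mode (k−1)θ, so θ = 8.67/(k−1).
Need P(X < 18.5) = 0.99 with θ tied to k this way. Start at k = 2, θ = 8.67: P(X<18.5) ≈ 0.629.
Too low — raise k to concentrate. Iterating converges to k ≈ 9.44.
Then θ = 8.67/(9.44−1) ≈ 1.03.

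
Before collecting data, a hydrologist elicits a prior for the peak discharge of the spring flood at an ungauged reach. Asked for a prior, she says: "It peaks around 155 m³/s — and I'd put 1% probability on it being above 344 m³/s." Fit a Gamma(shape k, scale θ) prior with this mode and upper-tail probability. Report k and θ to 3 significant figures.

Gamma(k,θ) with k>1 has mode (k−1)θ, so θ = 155/(k−1).
Need P(X < 344) = 0.99 with θ tied to k this way. Start at k = 2, θ = 155: P(X<344) ≈ 0.650.
Too low — raise k to concentrate. Iterating converges to k ≈ 8.57.
Then θ = 155/(8.57−1) ≈ 20.5.

k ≈ 8.57, θ ≈ 20.5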